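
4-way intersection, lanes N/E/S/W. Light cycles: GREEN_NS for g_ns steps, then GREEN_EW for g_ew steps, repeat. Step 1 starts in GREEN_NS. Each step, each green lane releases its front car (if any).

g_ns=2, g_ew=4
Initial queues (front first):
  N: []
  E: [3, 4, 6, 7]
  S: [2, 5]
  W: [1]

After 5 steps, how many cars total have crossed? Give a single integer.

Answer: 6

Derivation:
Step 1 [NS]: N:empty,E:wait,S:car2-GO,W:wait | queues: N=0 E=4 S=1 W=1
Step 2 [NS]: N:empty,E:wait,S:car5-GO,W:wait | queues: N=0 E=4 S=0 W=1
Step 3 [EW]: N:wait,E:car3-GO,S:wait,W:car1-GO | queues: N=0 E=3 S=0 W=0
Step 4 [EW]: N:wait,E:car4-GO,S:wait,W:empty | queues: N=0 E=2 S=0 W=0
Step 5 [EW]: N:wait,E:car6-GO,S:wait,W:empty | queues: N=0 E=1 S=0 W=0
Cars crossed by step 5: 6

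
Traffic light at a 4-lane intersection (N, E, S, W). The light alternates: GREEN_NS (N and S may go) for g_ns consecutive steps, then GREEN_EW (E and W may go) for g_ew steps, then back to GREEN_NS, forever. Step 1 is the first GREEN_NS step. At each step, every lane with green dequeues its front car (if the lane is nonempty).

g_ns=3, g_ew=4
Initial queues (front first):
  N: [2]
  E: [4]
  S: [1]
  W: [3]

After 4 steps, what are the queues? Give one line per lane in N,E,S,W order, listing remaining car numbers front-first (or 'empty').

Step 1 [NS]: N:car2-GO,E:wait,S:car1-GO,W:wait | queues: N=0 E=1 S=0 W=1
Step 2 [NS]: N:empty,E:wait,S:empty,W:wait | queues: N=0 E=1 S=0 W=1
Step 3 [NS]: N:empty,E:wait,S:empty,W:wait | queues: N=0 E=1 S=0 W=1
Step 4 [EW]: N:wait,E:car4-GO,S:wait,W:car3-GO | queues: N=0 E=0 S=0 W=0

N: empty
E: empty
S: empty
W: empty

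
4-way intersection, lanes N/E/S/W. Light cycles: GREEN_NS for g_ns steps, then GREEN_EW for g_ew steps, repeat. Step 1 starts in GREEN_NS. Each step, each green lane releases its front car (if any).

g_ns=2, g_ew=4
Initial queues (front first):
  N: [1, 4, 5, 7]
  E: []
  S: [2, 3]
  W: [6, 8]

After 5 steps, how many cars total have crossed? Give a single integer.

Answer: 6

Derivation:
Step 1 [NS]: N:car1-GO,E:wait,S:car2-GO,W:wait | queues: N=3 E=0 S=1 W=2
Step 2 [NS]: N:car4-GO,E:wait,S:car3-GO,W:wait | queues: N=2 E=0 S=0 W=2
Step 3 [EW]: N:wait,E:empty,S:wait,W:car6-GO | queues: N=2 E=0 S=0 W=1
Step 4 [EW]: N:wait,E:empty,S:wait,W:car8-GO | queues: N=2 E=0 S=0 W=0
Step 5 [EW]: N:wait,E:empty,S:wait,W:empty | queues: N=2 E=0 S=0 W=0
Cars crossed by step 5: 6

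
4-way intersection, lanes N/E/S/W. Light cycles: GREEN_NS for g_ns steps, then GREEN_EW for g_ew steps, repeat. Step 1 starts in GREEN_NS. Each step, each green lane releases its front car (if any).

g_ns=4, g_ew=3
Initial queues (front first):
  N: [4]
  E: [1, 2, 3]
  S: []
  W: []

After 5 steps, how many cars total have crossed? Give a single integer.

Answer: 2

Derivation:
Step 1 [NS]: N:car4-GO,E:wait,S:empty,W:wait | queues: N=0 E=3 S=0 W=0
Step 2 [NS]: N:empty,E:wait,S:empty,W:wait | queues: N=0 E=3 S=0 W=0
Step 3 [NS]: N:empty,E:wait,S:empty,W:wait | queues: N=0 E=3 S=0 W=0
Step 4 [NS]: N:empty,E:wait,S:empty,W:wait | queues: N=0 E=3 S=0 W=0
Step 5 [EW]: N:wait,E:car1-GO,S:wait,W:empty | queues: N=0 E=2 S=0 W=0
Cars crossed by step 5: 2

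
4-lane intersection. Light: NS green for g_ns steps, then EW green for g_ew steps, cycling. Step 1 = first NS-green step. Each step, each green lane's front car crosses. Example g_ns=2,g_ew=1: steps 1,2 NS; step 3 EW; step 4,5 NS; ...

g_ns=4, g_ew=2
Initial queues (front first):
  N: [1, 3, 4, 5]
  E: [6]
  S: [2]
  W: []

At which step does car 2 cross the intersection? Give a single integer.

Step 1 [NS]: N:car1-GO,E:wait,S:car2-GO,W:wait | queues: N=3 E=1 S=0 W=0
Step 2 [NS]: N:car3-GO,E:wait,S:empty,W:wait | queues: N=2 E=1 S=0 W=0
Step 3 [NS]: N:car4-GO,E:wait,S:empty,W:wait | queues: N=1 E=1 S=0 W=0
Step 4 [NS]: N:car5-GO,E:wait,S:empty,W:wait | queues: N=0 E=1 S=0 W=0
Step 5 [EW]: N:wait,E:car6-GO,S:wait,W:empty | queues: N=0 E=0 S=0 W=0
Car 2 crosses at step 1

1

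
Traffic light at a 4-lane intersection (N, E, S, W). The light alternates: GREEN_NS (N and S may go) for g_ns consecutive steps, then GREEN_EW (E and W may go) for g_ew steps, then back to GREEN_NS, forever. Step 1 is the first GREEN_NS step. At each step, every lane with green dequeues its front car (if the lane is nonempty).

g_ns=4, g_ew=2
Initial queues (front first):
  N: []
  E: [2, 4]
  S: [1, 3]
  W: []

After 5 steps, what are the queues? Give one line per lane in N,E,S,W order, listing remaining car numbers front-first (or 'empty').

Step 1 [NS]: N:empty,E:wait,S:car1-GO,W:wait | queues: N=0 E=2 S=1 W=0
Step 2 [NS]: N:empty,E:wait,S:car3-GO,W:wait | queues: N=0 E=2 S=0 W=0
Step 3 [NS]: N:empty,E:wait,S:empty,W:wait | queues: N=0 E=2 S=0 W=0
Step 4 [NS]: N:empty,E:wait,S:empty,W:wait | queues: N=0 E=2 S=0 W=0
Step 5 [EW]: N:wait,E:car2-GO,S:wait,W:empty | queues: N=0 E=1 S=0 W=0

N: empty
E: 4
S: empty
W: empty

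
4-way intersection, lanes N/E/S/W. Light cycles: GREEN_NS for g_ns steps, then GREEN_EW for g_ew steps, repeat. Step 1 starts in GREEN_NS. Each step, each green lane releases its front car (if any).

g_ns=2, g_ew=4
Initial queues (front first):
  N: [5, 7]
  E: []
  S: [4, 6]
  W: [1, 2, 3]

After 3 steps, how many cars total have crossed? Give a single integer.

Answer: 5

Derivation:
Step 1 [NS]: N:car5-GO,E:wait,S:car4-GO,W:wait | queues: N=1 E=0 S=1 W=3
Step 2 [NS]: N:car7-GO,E:wait,S:car6-GO,W:wait | queues: N=0 E=0 S=0 W=3
Step 3 [EW]: N:wait,E:empty,S:wait,W:car1-GO | queues: N=0 E=0 S=0 W=2
Cars crossed by step 3: 5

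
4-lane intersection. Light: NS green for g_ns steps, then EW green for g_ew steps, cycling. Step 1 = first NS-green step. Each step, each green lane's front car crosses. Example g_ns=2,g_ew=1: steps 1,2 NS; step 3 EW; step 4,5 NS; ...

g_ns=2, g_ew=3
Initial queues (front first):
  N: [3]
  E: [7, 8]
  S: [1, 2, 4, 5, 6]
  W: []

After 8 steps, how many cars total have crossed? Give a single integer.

Answer: 7

Derivation:
Step 1 [NS]: N:car3-GO,E:wait,S:car1-GO,W:wait | queues: N=0 E=2 S=4 W=0
Step 2 [NS]: N:empty,E:wait,S:car2-GO,W:wait | queues: N=0 E=2 S=3 W=0
Step 3 [EW]: N:wait,E:car7-GO,S:wait,W:empty | queues: N=0 E=1 S=3 W=0
Step 4 [EW]: N:wait,E:car8-GO,S:wait,W:empty | queues: N=0 E=0 S=3 W=0
Step 5 [EW]: N:wait,E:empty,S:wait,W:empty | queues: N=0 E=0 S=3 W=0
Step 6 [NS]: N:empty,E:wait,S:car4-GO,W:wait | queues: N=0 E=0 S=2 W=0
Step 7 [NS]: N:empty,E:wait,S:car5-GO,W:wait | queues: N=0 E=0 S=1 W=0
Step 8 [EW]: N:wait,E:empty,S:wait,W:empty | queues: N=0 E=0 S=1 W=0
Cars crossed by step 8: 7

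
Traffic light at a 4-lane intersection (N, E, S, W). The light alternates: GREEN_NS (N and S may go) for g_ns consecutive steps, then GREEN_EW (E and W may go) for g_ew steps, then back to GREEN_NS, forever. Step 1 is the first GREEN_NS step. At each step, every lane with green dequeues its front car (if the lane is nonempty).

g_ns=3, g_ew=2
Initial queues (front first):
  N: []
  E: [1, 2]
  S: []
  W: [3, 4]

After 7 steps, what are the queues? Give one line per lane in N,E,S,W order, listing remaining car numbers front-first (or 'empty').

Step 1 [NS]: N:empty,E:wait,S:empty,W:wait | queues: N=0 E=2 S=0 W=2
Step 2 [NS]: N:empty,E:wait,S:empty,W:wait | queues: N=0 E=2 S=0 W=2
Step 3 [NS]: N:empty,E:wait,S:empty,W:wait | queues: N=0 E=2 S=0 W=2
Step 4 [EW]: N:wait,E:car1-GO,S:wait,W:car3-GO | queues: N=0 E=1 S=0 W=1
Step 5 [EW]: N:wait,E:car2-GO,S:wait,W:car4-GO | queues: N=0 E=0 S=0 W=0

N: empty
E: empty
S: empty
W: empty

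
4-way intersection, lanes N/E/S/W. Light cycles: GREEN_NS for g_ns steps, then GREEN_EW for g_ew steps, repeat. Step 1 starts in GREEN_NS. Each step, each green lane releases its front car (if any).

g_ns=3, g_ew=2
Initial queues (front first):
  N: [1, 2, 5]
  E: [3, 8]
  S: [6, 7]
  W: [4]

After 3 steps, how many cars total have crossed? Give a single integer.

Answer: 5

Derivation:
Step 1 [NS]: N:car1-GO,E:wait,S:car6-GO,W:wait | queues: N=2 E=2 S=1 W=1
Step 2 [NS]: N:car2-GO,E:wait,S:car7-GO,W:wait | queues: N=1 E=2 S=0 W=1
Step 3 [NS]: N:car5-GO,E:wait,S:empty,W:wait | queues: N=0 E=2 S=0 W=1
Cars crossed by step 3: 5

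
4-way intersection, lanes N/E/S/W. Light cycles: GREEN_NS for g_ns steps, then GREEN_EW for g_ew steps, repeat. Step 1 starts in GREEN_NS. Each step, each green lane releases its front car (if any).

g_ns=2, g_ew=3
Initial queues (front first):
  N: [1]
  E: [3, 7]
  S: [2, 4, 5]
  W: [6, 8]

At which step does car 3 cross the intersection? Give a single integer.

Step 1 [NS]: N:car1-GO,E:wait,S:car2-GO,W:wait | queues: N=0 E=2 S=2 W=2
Step 2 [NS]: N:empty,E:wait,S:car4-GO,W:wait | queues: N=0 E=2 S=1 W=2
Step 3 [EW]: N:wait,E:car3-GO,S:wait,W:car6-GO | queues: N=0 E=1 S=1 W=1
Step 4 [EW]: N:wait,E:car7-GO,S:wait,W:car8-GO | queues: N=0 E=0 S=1 W=0
Step 5 [EW]: N:wait,E:empty,S:wait,W:empty | queues: N=0 E=0 S=1 W=0
Step 6 [NS]: N:empty,E:wait,S:car5-GO,W:wait | queues: N=0 E=0 S=0 W=0
Car 3 crosses at step 3

3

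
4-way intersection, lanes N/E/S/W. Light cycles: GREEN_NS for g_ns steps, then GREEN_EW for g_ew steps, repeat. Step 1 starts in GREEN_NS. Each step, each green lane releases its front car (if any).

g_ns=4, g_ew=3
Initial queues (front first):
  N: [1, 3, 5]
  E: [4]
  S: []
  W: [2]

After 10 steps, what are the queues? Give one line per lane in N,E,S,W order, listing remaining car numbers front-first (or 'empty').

Step 1 [NS]: N:car1-GO,E:wait,S:empty,W:wait | queues: N=2 E=1 S=0 W=1
Step 2 [NS]: N:car3-GO,E:wait,S:empty,W:wait | queues: N=1 E=1 S=0 W=1
Step 3 [NS]: N:car5-GO,E:wait,S:empty,W:wait | queues: N=0 E=1 S=0 W=1
Step 4 [NS]: N:empty,E:wait,S:empty,W:wait | queues: N=0 E=1 S=0 W=1
Step 5 [EW]: N:wait,E:car4-GO,S:wait,W:car2-GO | queues: N=0 E=0 S=0 W=0

N: empty
E: empty
S: empty
W: empty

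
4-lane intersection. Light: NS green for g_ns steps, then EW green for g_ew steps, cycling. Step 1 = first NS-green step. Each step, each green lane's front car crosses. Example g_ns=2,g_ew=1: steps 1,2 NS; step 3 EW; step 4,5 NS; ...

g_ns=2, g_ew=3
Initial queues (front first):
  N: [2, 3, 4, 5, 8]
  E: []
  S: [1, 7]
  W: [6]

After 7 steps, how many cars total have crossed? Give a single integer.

Answer: 7

Derivation:
Step 1 [NS]: N:car2-GO,E:wait,S:car1-GO,W:wait | queues: N=4 E=0 S=1 W=1
Step 2 [NS]: N:car3-GO,E:wait,S:car7-GO,W:wait | queues: N=3 E=0 S=0 W=1
Step 3 [EW]: N:wait,E:empty,S:wait,W:car6-GO | queues: N=3 E=0 S=0 W=0
Step 4 [EW]: N:wait,E:empty,S:wait,W:empty | queues: N=3 E=0 S=0 W=0
Step 5 [EW]: N:wait,E:empty,S:wait,W:empty | queues: N=3 E=0 S=0 W=0
Step 6 [NS]: N:car4-GO,E:wait,S:empty,W:wait | queues: N=2 E=0 S=0 W=0
Step 7 [NS]: N:car5-GO,E:wait,S:empty,W:wait | queues: N=1 E=0 S=0 W=0
Cars crossed by step 7: 7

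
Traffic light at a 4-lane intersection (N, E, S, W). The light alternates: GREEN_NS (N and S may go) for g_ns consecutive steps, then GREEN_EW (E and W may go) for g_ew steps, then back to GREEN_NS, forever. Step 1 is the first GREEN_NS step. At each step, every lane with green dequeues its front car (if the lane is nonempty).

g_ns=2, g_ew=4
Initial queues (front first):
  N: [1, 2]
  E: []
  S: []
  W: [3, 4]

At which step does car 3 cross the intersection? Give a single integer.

Step 1 [NS]: N:car1-GO,E:wait,S:empty,W:wait | queues: N=1 E=0 S=0 W=2
Step 2 [NS]: N:car2-GO,E:wait,S:empty,W:wait | queues: N=0 E=0 S=0 W=2
Step 3 [EW]: N:wait,E:empty,S:wait,W:car3-GO | queues: N=0 E=0 S=0 W=1
Step 4 [EW]: N:wait,E:empty,S:wait,W:car4-GO | queues: N=0 E=0 S=0 W=0
Car 3 crosses at step 3

3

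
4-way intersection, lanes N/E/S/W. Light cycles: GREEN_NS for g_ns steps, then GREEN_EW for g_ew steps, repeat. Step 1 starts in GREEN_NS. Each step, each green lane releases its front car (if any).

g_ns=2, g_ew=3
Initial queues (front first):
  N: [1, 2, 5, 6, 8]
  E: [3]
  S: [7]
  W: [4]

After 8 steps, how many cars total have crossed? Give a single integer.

Step 1 [NS]: N:car1-GO,E:wait,S:car7-GO,W:wait | queues: N=4 E=1 S=0 W=1
Step 2 [NS]: N:car2-GO,E:wait,S:empty,W:wait | queues: N=3 E=1 S=0 W=1
Step 3 [EW]: N:wait,E:car3-GO,S:wait,W:car4-GO | queues: N=3 E=0 S=0 W=0
Step 4 [EW]: N:wait,E:empty,S:wait,W:empty | queues: N=3 E=0 S=0 W=0
Step 5 [EW]: N:wait,E:empty,S:wait,W:empty | queues: N=3 E=0 S=0 W=0
Step 6 [NS]: N:car5-GO,E:wait,S:empty,W:wait | queues: N=2 E=0 S=0 W=0
Step 7 [NS]: N:car6-GO,E:wait,S:empty,W:wait | queues: N=1 E=0 S=0 W=0
Step 8 [EW]: N:wait,E:empty,S:wait,W:empty | queues: N=1 E=0 S=0 W=0
Cars crossed by step 8: 7

Answer: 7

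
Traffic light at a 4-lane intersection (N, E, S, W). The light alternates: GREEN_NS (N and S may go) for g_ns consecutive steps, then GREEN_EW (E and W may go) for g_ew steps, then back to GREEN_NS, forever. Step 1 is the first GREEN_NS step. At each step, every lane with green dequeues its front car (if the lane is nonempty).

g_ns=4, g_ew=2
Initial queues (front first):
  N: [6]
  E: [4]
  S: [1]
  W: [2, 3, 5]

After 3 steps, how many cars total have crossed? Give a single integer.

Step 1 [NS]: N:car6-GO,E:wait,S:car1-GO,W:wait | queues: N=0 E=1 S=0 W=3
Step 2 [NS]: N:empty,E:wait,S:empty,W:wait | queues: N=0 E=1 S=0 W=3
Step 3 [NS]: N:empty,E:wait,S:empty,W:wait | queues: N=0 E=1 S=0 W=3
Cars crossed by step 3: 2

Answer: 2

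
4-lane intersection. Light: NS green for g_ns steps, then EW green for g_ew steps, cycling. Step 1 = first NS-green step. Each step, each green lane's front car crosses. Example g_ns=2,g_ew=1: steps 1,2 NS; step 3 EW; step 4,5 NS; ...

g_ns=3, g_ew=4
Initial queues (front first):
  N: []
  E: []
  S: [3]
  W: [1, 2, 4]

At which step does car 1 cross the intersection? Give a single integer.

Step 1 [NS]: N:empty,E:wait,S:car3-GO,W:wait | queues: N=0 E=0 S=0 W=3
Step 2 [NS]: N:empty,E:wait,S:empty,W:wait | queues: N=0 E=0 S=0 W=3
Step 3 [NS]: N:empty,E:wait,S:empty,W:wait | queues: N=0 E=0 S=0 W=3
Step 4 [EW]: N:wait,E:empty,S:wait,W:car1-GO | queues: N=0 E=0 S=0 W=2
Step 5 [EW]: N:wait,E:empty,S:wait,W:car2-GO | queues: N=0 E=0 S=0 W=1
Step 6 [EW]: N:wait,E:empty,S:wait,W:car4-GO | queues: N=0 E=0 S=0 W=0
Car 1 crosses at step 4

4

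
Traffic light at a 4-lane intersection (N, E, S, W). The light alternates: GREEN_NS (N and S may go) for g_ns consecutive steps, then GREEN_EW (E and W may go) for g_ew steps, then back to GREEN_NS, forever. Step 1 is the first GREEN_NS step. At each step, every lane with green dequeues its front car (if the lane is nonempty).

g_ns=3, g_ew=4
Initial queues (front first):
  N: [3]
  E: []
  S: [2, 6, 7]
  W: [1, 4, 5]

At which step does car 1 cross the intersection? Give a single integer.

Step 1 [NS]: N:car3-GO,E:wait,S:car2-GO,W:wait | queues: N=0 E=0 S=2 W=3
Step 2 [NS]: N:empty,E:wait,S:car6-GO,W:wait | queues: N=0 E=0 S=1 W=3
Step 3 [NS]: N:empty,E:wait,S:car7-GO,W:wait | queues: N=0 E=0 S=0 W=3
Step 4 [EW]: N:wait,E:empty,S:wait,W:car1-GO | queues: N=0 E=0 S=0 W=2
Step 5 [EW]: N:wait,E:empty,S:wait,W:car4-GO | queues: N=0 E=0 S=0 W=1
Step 6 [EW]: N:wait,E:empty,S:wait,W:car5-GO | queues: N=0 E=0 S=0 W=0
Car 1 crosses at step 4

4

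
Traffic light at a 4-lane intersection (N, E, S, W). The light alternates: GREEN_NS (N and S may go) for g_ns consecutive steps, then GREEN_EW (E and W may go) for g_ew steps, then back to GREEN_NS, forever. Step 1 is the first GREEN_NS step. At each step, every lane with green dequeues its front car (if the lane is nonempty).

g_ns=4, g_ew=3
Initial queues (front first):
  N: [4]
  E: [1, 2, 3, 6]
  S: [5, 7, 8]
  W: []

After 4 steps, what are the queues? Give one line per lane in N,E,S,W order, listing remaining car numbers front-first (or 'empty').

Step 1 [NS]: N:car4-GO,E:wait,S:car5-GO,W:wait | queues: N=0 E=4 S=2 W=0
Step 2 [NS]: N:empty,E:wait,S:car7-GO,W:wait | queues: N=0 E=4 S=1 W=0
Step 3 [NS]: N:empty,E:wait,S:car8-GO,W:wait | queues: N=0 E=4 S=0 W=0
Step 4 [NS]: N:empty,E:wait,S:empty,W:wait | queues: N=0 E=4 S=0 W=0

N: empty
E: 1 2 3 6
S: empty
W: empty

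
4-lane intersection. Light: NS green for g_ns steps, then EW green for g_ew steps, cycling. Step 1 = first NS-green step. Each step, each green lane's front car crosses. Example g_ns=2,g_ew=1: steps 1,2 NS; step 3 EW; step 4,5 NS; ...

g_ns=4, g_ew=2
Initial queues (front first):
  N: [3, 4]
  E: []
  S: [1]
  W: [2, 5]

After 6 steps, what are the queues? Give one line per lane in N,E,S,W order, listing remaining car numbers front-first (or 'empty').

Step 1 [NS]: N:car3-GO,E:wait,S:car1-GO,W:wait | queues: N=1 E=0 S=0 W=2
Step 2 [NS]: N:car4-GO,E:wait,S:empty,W:wait | queues: N=0 E=0 S=0 W=2
Step 3 [NS]: N:empty,E:wait,S:empty,W:wait | queues: N=0 E=0 S=0 W=2
Step 4 [NS]: N:empty,E:wait,S:empty,W:wait | queues: N=0 E=0 S=0 W=2
Step 5 [EW]: N:wait,E:empty,S:wait,W:car2-GO | queues: N=0 E=0 S=0 W=1
Step 6 [EW]: N:wait,E:empty,S:wait,W:car5-GO | queues: N=0 E=0 S=0 W=0

N: empty
E: empty
S: empty
W: empty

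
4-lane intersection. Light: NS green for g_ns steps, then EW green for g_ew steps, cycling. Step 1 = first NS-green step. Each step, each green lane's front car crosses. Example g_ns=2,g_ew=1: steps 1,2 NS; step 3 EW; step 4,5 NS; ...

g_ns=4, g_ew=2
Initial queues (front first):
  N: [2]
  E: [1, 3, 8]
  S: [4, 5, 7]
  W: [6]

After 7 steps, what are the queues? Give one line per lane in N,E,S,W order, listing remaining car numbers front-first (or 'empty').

Step 1 [NS]: N:car2-GO,E:wait,S:car4-GO,W:wait | queues: N=0 E=3 S=2 W=1
Step 2 [NS]: N:empty,E:wait,S:car5-GO,W:wait | queues: N=0 E=3 S=1 W=1
Step 3 [NS]: N:empty,E:wait,S:car7-GO,W:wait | queues: N=0 E=3 S=0 W=1
Step 4 [NS]: N:empty,E:wait,S:empty,W:wait | queues: N=0 E=3 S=0 W=1
Step 5 [EW]: N:wait,E:car1-GO,S:wait,W:car6-GO | queues: N=0 E=2 S=0 W=0
Step 6 [EW]: N:wait,E:car3-GO,S:wait,W:empty | queues: N=0 E=1 S=0 W=0
Step 7 [NS]: N:empty,E:wait,S:empty,W:wait | queues: N=0 E=1 S=0 W=0

N: empty
E: 8
S: empty
W: empty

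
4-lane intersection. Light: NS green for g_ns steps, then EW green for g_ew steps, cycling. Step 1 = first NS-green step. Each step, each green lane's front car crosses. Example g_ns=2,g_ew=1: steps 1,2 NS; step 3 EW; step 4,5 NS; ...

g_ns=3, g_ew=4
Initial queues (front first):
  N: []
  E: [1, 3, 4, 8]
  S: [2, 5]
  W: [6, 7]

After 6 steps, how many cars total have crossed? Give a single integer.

Step 1 [NS]: N:empty,E:wait,S:car2-GO,W:wait | queues: N=0 E=4 S=1 W=2
Step 2 [NS]: N:empty,E:wait,S:car5-GO,W:wait | queues: N=0 E=4 S=0 W=2
Step 3 [NS]: N:empty,E:wait,S:empty,W:wait | queues: N=0 E=4 S=0 W=2
Step 4 [EW]: N:wait,E:car1-GO,S:wait,W:car6-GO | queues: N=0 E=3 S=0 W=1
Step 5 [EW]: N:wait,E:car3-GO,S:wait,W:car7-GO | queues: N=0 E=2 S=0 W=0
Step 6 [EW]: N:wait,E:car4-GO,S:wait,W:empty | queues: N=0 E=1 S=0 W=0
Cars crossed by step 6: 7

Answer: 7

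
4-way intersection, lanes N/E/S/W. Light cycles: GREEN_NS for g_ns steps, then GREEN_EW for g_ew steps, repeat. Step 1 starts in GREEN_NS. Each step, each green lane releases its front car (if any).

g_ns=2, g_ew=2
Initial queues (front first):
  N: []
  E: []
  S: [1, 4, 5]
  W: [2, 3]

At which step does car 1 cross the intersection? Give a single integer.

Step 1 [NS]: N:empty,E:wait,S:car1-GO,W:wait | queues: N=0 E=0 S=2 W=2
Step 2 [NS]: N:empty,E:wait,S:car4-GO,W:wait | queues: N=0 E=0 S=1 W=2
Step 3 [EW]: N:wait,E:empty,S:wait,W:car2-GO | queues: N=0 E=0 S=1 W=1
Step 4 [EW]: N:wait,E:empty,S:wait,W:car3-GO | queues: N=0 E=0 S=1 W=0
Step 5 [NS]: N:empty,E:wait,S:car5-GO,W:wait | queues: N=0 E=0 S=0 W=0
Car 1 crosses at step 1

1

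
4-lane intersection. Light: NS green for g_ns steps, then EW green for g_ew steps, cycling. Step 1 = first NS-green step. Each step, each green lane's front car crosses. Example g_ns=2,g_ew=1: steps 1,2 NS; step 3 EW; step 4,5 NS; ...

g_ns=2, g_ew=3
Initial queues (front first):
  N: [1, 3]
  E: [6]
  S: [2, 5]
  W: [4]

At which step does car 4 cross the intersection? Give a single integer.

Step 1 [NS]: N:car1-GO,E:wait,S:car2-GO,W:wait | queues: N=1 E=1 S=1 W=1
Step 2 [NS]: N:car3-GO,E:wait,S:car5-GO,W:wait | queues: N=0 E=1 S=0 W=1
Step 3 [EW]: N:wait,E:car6-GO,S:wait,W:car4-GO | queues: N=0 E=0 S=0 W=0
Car 4 crosses at step 3

3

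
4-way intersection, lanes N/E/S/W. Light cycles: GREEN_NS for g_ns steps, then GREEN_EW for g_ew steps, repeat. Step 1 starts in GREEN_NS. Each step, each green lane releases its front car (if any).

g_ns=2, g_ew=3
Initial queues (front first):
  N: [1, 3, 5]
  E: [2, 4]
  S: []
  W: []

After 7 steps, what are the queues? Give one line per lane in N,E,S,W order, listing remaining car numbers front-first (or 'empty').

Step 1 [NS]: N:car1-GO,E:wait,S:empty,W:wait | queues: N=2 E=2 S=0 W=0
Step 2 [NS]: N:car3-GO,E:wait,S:empty,W:wait | queues: N=1 E=2 S=0 W=0
Step 3 [EW]: N:wait,E:car2-GO,S:wait,W:empty | queues: N=1 E=1 S=0 W=0
Step 4 [EW]: N:wait,E:car4-GO,S:wait,W:empty | queues: N=1 E=0 S=0 W=0
Step 5 [EW]: N:wait,E:empty,S:wait,W:empty | queues: N=1 E=0 S=0 W=0
Step 6 [NS]: N:car5-GO,E:wait,S:empty,W:wait | queues: N=0 E=0 S=0 W=0

N: empty
E: empty
S: empty
W: empty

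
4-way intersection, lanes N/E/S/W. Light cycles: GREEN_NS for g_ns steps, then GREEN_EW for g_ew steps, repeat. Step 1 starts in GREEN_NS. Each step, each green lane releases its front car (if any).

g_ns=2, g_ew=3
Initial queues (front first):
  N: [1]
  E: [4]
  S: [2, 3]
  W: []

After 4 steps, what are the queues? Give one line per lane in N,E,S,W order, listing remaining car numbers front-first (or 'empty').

Step 1 [NS]: N:car1-GO,E:wait,S:car2-GO,W:wait | queues: N=0 E=1 S=1 W=0
Step 2 [NS]: N:empty,E:wait,S:car3-GO,W:wait | queues: N=0 E=1 S=0 W=0
Step 3 [EW]: N:wait,E:car4-GO,S:wait,W:empty | queues: N=0 E=0 S=0 W=0

N: empty
E: empty
S: empty
W: empty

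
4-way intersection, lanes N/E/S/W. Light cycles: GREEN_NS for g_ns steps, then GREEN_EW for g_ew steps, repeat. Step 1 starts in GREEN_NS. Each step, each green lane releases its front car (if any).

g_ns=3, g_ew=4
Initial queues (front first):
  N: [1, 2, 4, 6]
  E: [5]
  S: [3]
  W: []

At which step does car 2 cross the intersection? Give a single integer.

Step 1 [NS]: N:car1-GO,E:wait,S:car3-GO,W:wait | queues: N=3 E=1 S=0 W=0
Step 2 [NS]: N:car2-GO,E:wait,S:empty,W:wait | queues: N=2 E=1 S=0 W=0
Step 3 [NS]: N:car4-GO,E:wait,S:empty,W:wait | queues: N=1 E=1 S=0 W=0
Step 4 [EW]: N:wait,E:car5-GO,S:wait,W:empty | queues: N=1 E=0 S=0 W=0
Step 5 [EW]: N:wait,E:empty,S:wait,W:empty | queues: N=1 E=0 S=0 W=0
Step 6 [EW]: N:wait,E:empty,S:wait,W:empty | queues: N=1 E=0 S=0 W=0
Step 7 [EW]: N:wait,E:empty,S:wait,W:empty | queues: N=1 E=0 S=0 W=0
Step 8 [NS]: N:car6-GO,E:wait,S:empty,W:wait | queues: N=0 E=0 S=0 W=0
Car 2 crosses at step 2

2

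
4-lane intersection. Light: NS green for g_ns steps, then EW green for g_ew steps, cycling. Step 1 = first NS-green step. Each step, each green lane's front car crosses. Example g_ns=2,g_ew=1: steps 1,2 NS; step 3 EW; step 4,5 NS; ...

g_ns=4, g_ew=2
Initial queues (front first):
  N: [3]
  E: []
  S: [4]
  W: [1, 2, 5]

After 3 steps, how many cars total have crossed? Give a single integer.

Answer: 2

Derivation:
Step 1 [NS]: N:car3-GO,E:wait,S:car4-GO,W:wait | queues: N=0 E=0 S=0 W=3
Step 2 [NS]: N:empty,E:wait,S:empty,W:wait | queues: N=0 E=0 S=0 W=3
Step 3 [NS]: N:empty,E:wait,S:empty,W:wait | queues: N=0 E=0 S=0 W=3
Cars crossed by step 3: 2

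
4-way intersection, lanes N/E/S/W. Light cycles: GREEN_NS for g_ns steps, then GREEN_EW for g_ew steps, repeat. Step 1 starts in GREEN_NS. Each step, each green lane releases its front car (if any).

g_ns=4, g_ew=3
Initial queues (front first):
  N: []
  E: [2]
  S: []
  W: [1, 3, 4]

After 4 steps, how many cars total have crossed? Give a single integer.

Answer: 0

Derivation:
Step 1 [NS]: N:empty,E:wait,S:empty,W:wait | queues: N=0 E=1 S=0 W=3
Step 2 [NS]: N:empty,E:wait,S:empty,W:wait | queues: N=0 E=1 S=0 W=3
Step 3 [NS]: N:empty,E:wait,S:empty,W:wait | queues: N=0 E=1 S=0 W=3
Step 4 [NS]: N:empty,E:wait,S:empty,W:wait | queues: N=0 E=1 S=0 W=3
Cars crossed by step 4: 0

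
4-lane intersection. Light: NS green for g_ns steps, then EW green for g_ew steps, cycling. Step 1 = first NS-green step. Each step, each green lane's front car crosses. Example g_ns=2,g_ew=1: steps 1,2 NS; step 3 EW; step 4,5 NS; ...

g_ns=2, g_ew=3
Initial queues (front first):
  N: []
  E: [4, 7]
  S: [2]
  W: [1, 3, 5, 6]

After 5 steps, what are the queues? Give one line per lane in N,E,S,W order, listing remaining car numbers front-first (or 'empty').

Step 1 [NS]: N:empty,E:wait,S:car2-GO,W:wait | queues: N=0 E=2 S=0 W=4
Step 2 [NS]: N:empty,E:wait,S:empty,W:wait | queues: N=0 E=2 S=0 W=4
Step 3 [EW]: N:wait,E:car4-GO,S:wait,W:car1-GO | queues: N=0 E=1 S=0 W=3
Step 4 [EW]: N:wait,E:car7-GO,S:wait,W:car3-GO | queues: N=0 E=0 S=0 W=2
Step 5 [EW]: N:wait,E:empty,S:wait,W:car5-GO | queues: N=0 E=0 S=0 W=1

N: empty
E: empty
S: empty
W: 6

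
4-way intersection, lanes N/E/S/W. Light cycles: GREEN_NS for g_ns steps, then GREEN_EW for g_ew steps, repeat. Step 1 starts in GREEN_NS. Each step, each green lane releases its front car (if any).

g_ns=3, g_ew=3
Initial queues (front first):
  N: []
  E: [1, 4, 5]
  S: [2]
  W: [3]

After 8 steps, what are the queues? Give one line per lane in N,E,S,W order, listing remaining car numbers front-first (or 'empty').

Step 1 [NS]: N:empty,E:wait,S:car2-GO,W:wait | queues: N=0 E=3 S=0 W=1
Step 2 [NS]: N:empty,E:wait,S:empty,W:wait | queues: N=0 E=3 S=0 W=1
Step 3 [NS]: N:empty,E:wait,S:empty,W:wait | queues: N=0 E=3 S=0 W=1
Step 4 [EW]: N:wait,E:car1-GO,S:wait,W:car3-GO | queues: N=0 E=2 S=0 W=0
Step 5 [EW]: N:wait,E:car4-GO,S:wait,W:empty | queues: N=0 E=1 S=0 W=0
Step 6 [EW]: N:wait,E:car5-GO,S:wait,W:empty | queues: N=0 E=0 S=0 W=0

N: empty
E: empty
S: empty
W: empty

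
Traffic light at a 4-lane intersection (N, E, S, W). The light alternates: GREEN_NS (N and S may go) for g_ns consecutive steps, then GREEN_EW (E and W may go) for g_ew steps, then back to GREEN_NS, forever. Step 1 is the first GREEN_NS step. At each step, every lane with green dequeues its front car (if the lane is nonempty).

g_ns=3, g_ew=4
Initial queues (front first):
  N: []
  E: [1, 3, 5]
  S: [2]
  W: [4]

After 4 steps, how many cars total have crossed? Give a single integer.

Answer: 3

Derivation:
Step 1 [NS]: N:empty,E:wait,S:car2-GO,W:wait | queues: N=0 E=3 S=0 W=1
Step 2 [NS]: N:empty,E:wait,S:empty,W:wait | queues: N=0 E=3 S=0 W=1
Step 3 [NS]: N:empty,E:wait,S:empty,W:wait | queues: N=0 E=3 S=0 W=1
Step 4 [EW]: N:wait,E:car1-GO,S:wait,W:car4-GO | queues: N=0 E=2 S=0 W=0
Cars crossed by step 4: 3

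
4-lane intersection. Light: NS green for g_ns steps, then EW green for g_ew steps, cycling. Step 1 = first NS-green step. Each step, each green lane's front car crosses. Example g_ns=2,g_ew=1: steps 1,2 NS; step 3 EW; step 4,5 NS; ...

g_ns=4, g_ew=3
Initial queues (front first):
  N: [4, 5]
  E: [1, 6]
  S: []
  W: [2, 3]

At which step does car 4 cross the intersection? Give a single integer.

Step 1 [NS]: N:car4-GO,E:wait,S:empty,W:wait | queues: N=1 E=2 S=0 W=2
Step 2 [NS]: N:car5-GO,E:wait,S:empty,W:wait | queues: N=0 E=2 S=0 W=2
Step 3 [NS]: N:empty,E:wait,S:empty,W:wait | queues: N=0 E=2 S=0 W=2
Step 4 [NS]: N:empty,E:wait,S:empty,W:wait | queues: N=0 E=2 S=0 W=2
Step 5 [EW]: N:wait,E:car1-GO,S:wait,W:car2-GO | queues: N=0 E=1 S=0 W=1
Step 6 [EW]: N:wait,E:car6-GO,S:wait,W:car3-GO | queues: N=0 E=0 S=0 W=0
Car 4 crosses at step 1

1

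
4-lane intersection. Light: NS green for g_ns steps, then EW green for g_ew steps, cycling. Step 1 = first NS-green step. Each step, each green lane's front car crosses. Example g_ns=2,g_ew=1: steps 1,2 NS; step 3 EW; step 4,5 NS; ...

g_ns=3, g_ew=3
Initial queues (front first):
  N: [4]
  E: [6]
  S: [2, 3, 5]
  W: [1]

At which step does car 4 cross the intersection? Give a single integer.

Step 1 [NS]: N:car4-GO,E:wait,S:car2-GO,W:wait | queues: N=0 E=1 S=2 W=1
Step 2 [NS]: N:empty,E:wait,S:car3-GO,W:wait | queues: N=0 E=1 S=1 W=1
Step 3 [NS]: N:empty,E:wait,S:car5-GO,W:wait | queues: N=0 E=1 S=0 W=1
Step 4 [EW]: N:wait,E:car6-GO,S:wait,W:car1-GO | queues: N=0 E=0 S=0 W=0
Car 4 crosses at step 1

1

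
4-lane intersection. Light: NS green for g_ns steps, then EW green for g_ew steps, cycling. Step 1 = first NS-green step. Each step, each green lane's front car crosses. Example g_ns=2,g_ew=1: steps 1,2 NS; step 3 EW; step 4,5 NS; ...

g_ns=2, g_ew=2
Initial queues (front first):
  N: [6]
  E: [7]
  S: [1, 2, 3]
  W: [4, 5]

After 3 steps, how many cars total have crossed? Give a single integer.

Step 1 [NS]: N:car6-GO,E:wait,S:car1-GO,W:wait | queues: N=0 E=1 S=2 W=2
Step 2 [NS]: N:empty,E:wait,S:car2-GO,W:wait | queues: N=0 E=1 S=1 W=2
Step 3 [EW]: N:wait,E:car7-GO,S:wait,W:car4-GO | queues: N=0 E=0 S=1 W=1
Cars crossed by step 3: 5

Answer: 5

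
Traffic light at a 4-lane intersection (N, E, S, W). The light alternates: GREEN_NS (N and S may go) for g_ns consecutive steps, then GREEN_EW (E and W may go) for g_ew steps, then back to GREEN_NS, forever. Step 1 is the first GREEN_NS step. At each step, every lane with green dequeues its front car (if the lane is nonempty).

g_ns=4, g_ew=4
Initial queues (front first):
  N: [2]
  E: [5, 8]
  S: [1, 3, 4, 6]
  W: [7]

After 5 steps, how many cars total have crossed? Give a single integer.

Answer: 7

Derivation:
Step 1 [NS]: N:car2-GO,E:wait,S:car1-GO,W:wait | queues: N=0 E=2 S=3 W=1
Step 2 [NS]: N:empty,E:wait,S:car3-GO,W:wait | queues: N=0 E=2 S=2 W=1
Step 3 [NS]: N:empty,E:wait,S:car4-GO,W:wait | queues: N=0 E=2 S=1 W=1
Step 4 [NS]: N:empty,E:wait,S:car6-GO,W:wait | queues: N=0 E=2 S=0 W=1
Step 5 [EW]: N:wait,E:car5-GO,S:wait,W:car7-GO | queues: N=0 E=1 S=0 W=0
Cars crossed by step 5: 7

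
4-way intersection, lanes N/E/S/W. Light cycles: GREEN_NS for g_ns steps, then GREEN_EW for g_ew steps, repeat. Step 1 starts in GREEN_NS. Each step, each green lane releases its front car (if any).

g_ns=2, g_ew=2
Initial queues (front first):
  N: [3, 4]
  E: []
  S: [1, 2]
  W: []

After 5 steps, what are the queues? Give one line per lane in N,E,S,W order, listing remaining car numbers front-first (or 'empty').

Step 1 [NS]: N:car3-GO,E:wait,S:car1-GO,W:wait | queues: N=1 E=0 S=1 W=0
Step 2 [NS]: N:car4-GO,E:wait,S:car2-GO,W:wait | queues: N=0 E=0 S=0 W=0

N: empty
E: empty
S: empty
W: empty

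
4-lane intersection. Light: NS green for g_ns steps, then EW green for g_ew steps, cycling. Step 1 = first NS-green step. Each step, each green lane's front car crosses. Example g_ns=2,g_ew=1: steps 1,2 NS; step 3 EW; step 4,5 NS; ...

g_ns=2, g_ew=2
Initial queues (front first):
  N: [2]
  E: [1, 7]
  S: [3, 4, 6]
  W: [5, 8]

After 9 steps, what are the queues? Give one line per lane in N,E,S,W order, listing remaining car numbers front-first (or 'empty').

Step 1 [NS]: N:car2-GO,E:wait,S:car3-GO,W:wait | queues: N=0 E=2 S=2 W=2
Step 2 [NS]: N:empty,E:wait,S:car4-GO,W:wait | queues: N=0 E=2 S=1 W=2
Step 3 [EW]: N:wait,E:car1-GO,S:wait,W:car5-GO | queues: N=0 E=1 S=1 W=1
Step 4 [EW]: N:wait,E:car7-GO,S:wait,W:car8-GO | queues: N=0 E=0 S=1 W=0
Step 5 [NS]: N:empty,E:wait,S:car6-GO,W:wait | queues: N=0 E=0 S=0 W=0

N: empty
E: empty
S: empty
W: empty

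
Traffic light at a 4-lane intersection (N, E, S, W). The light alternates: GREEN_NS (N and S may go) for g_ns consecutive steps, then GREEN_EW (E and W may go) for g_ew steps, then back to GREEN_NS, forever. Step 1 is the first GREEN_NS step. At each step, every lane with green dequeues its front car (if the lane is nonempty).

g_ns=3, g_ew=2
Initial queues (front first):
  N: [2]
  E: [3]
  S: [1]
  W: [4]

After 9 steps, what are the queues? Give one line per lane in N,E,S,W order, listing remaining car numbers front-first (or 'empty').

Step 1 [NS]: N:car2-GO,E:wait,S:car1-GO,W:wait | queues: N=0 E=1 S=0 W=1
Step 2 [NS]: N:empty,E:wait,S:empty,W:wait | queues: N=0 E=1 S=0 W=1
Step 3 [NS]: N:empty,E:wait,S:empty,W:wait | queues: N=0 E=1 S=0 W=1
Step 4 [EW]: N:wait,E:car3-GO,S:wait,W:car4-GO | queues: N=0 E=0 S=0 W=0

N: empty
E: empty
S: empty
W: empty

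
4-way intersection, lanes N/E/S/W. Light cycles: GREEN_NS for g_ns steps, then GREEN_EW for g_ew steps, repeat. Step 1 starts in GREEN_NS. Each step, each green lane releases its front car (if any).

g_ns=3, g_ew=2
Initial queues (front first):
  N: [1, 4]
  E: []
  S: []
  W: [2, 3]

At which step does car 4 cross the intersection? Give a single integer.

Step 1 [NS]: N:car1-GO,E:wait,S:empty,W:wait | queues: N=1 E=0 S=0 W=2
Step 2 [NS]: N:car4-GO,E:wait,S:empty,W:wait | queues: N=0 E=0 S=0 W=2
Step 3 [NS]: N:empty,E:wait,S:empty,W:wait | queues: N=0 E=0 S=0 W=2
Step 4 [EW]: N:wait,E:empty,S:wait,W:car2-GO | queues: N=0 E=0 S=0 W=1
Step 5 [EW]: N:wait,E:empty,S:wait,W:car3-GO | queues: N=0 E=0 S=0 W=0
Car 4 crosses at step 2

2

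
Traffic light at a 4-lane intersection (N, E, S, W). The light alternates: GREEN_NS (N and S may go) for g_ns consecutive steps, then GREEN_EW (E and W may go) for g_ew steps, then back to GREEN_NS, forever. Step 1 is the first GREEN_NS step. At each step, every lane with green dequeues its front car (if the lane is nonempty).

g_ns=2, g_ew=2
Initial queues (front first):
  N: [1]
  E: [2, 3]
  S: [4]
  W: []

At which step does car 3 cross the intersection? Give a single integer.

Step 1 [NS]: N:car1-GO,E:wait,S:car4-GO,W:wait | queues: N=0 E=2 S=0 W=0
Step 2 [NS]: N:empty,E:wait,S:empty,W:wait | queues: N=0 E=2 S=0 W=0
Step 3 [EW]: N:wait,E:car2-GO,S:wait,W:empty | queues: N=0 E=1 S=0 W=0
Step 4 [EW]: N:wait,E:car3-GO,S:wait,W:empty | queues: N=0 E=0 S=0 W=0
Car 3 crosses at step 4

4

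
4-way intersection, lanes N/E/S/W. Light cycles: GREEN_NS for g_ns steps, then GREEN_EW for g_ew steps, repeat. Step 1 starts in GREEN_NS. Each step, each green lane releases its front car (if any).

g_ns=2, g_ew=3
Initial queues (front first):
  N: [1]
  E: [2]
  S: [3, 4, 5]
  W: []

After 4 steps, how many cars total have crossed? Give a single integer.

Answer: 4

Derivation:
Step 1 [NS]: N:car1-GO,E:wait,S:car3-GO,W:wait | queues: N=0 E=1 S=2 W=0
Step 2 [NS]: N:empty,E:wait,S:car4-GO,W:wait | queues: N=0 E=1 S=1 W=0
Step 3 [EW]: N:wait,E:car2-GO,S:wait,W:empty | queues: N=0 E=0 S=1 W=0
Step 4 [EW]: N:wait,E:empty,S:wait,W:empty | queues: N=0 E=0 S=1 W=0
Cars crossed by step 4: 4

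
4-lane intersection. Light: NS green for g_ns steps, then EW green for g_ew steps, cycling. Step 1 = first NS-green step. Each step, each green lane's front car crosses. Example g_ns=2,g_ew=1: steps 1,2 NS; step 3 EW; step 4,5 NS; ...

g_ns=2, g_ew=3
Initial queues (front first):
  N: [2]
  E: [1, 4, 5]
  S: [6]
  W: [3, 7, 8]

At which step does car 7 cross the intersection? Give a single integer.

Step 1 [NS]: N:car2-GO,E:wait,S:car6-GO,W:wait | queues: N=0 E=3 S=0 W=3
Step 2 [NS]: N:empty,E:wait,S:empty,W:wait | queues: N=0 E=3 S=0 W=3
Step 3 [EW]: N:wait,E:car1-GO,S:wait,W:car3-GO | queues: N=0 E=2 S=0 W=2
Step 4 [EW]: N:wait,E:car4-GO,S:wait,W:car7-GO | queues: N=0 E=1 S=0 W=1
Step 5 [EW]: N:wait,E:car5-GO,S:wait,W:car8-GO | queues: N=0 E=0 S=0 W=0
Car 7 crosses at step 4

4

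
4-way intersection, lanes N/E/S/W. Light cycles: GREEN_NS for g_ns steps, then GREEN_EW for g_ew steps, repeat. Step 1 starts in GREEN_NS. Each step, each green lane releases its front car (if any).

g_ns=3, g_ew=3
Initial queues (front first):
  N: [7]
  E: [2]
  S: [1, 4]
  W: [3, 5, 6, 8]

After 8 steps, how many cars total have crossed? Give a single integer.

Answer: 7

Derivation:
Step 1 [NS]: N:car7-GO,E:wait,S:car1-GO,W:wait | queues: N=0 E=1 S=1 W=4
Step 2 [NS]: N:empty,E:wait,S:car4-GO,W:wait | queues: N=0 E=1 S=0 W=4
Step 3 [NS]: N:empty,E:wait,S:empty,W:wait | queues: N=0 E=1 S=0 W=4
Step 4 [EW]: N:wait,E:car2-GO,S:wait,W:car3-GO | queues: N=0 E=0 S=0 W=3
Step 5 [EW]: N:wait,E:empty,S:wait,W:car5-GO | queues: N=0 E=0 S=0 W=2
Step 6 [EW]: N:wait,E:empty,S:wait,W:car6-GO | queues: N=0 E=0 S=0 W=1
Step 7 [NS]: N:empty,E:wait,S:empty,W:wait | queues: N=0 E=0 S=0 W=1
Step 8 [NS]: N:empty,E:wait,S:empty,W:wait | queues: N=0 E=0 S=0 W=1
Cars crossed by step 8: 7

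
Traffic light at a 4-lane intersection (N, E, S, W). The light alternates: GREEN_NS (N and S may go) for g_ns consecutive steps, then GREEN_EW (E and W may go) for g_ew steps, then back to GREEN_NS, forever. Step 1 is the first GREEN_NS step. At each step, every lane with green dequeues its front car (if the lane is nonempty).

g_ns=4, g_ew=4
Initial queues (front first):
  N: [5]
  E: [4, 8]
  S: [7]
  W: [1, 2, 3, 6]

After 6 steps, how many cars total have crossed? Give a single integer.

Step 1 [NS]: N:car5-GO,E:wait,S:car7-GO,W:wait | queues: N=0 E=2 S=0 W=4
Step 2 [NS]: N:empty,E:wait,S:empty,W:wait | queues: N=0 E=2 S=0 W=4
Step 3 [NS]: N:empty,E:wait,S:empty,W:wait | queues: N=0 E=2 S=0 W=4
Step 4 [NS]: N:empty,E:wait,S:empty,W:wait | queues: N=0 E=2 S=0 W=4
Step 5 [EW]: N:wait,E:car4-GO,S:wait,W:car1-GO | queues: N=0 E=1 S=0 W=3
Step 6 [EW]: N:wait,E:car8-GO,S:wait,W:car2-GO | queues: N=0 E=0 S=0 W=2
Cars crossed by step 6: 6

Answer: 6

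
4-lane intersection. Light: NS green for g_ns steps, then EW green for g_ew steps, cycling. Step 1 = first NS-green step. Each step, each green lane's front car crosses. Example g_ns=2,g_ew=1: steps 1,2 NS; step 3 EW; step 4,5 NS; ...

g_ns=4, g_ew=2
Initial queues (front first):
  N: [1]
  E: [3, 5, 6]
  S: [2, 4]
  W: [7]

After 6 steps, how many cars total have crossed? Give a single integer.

Step 1 [NS]: N:car1-GO,E:wait,S:car2-GO,W:wait | queues: N=0 E=3 S=1 W=1
Step 2 [NS]: N:empty,E:wait,S:car4-GO,W:wait | queues: N=0 E=3 S=0 W=1
Step 3 [NS]: N:empty,E:wait,S:empty,W:wait | queues: N=0 E=3 S=0 W=1
Step 4 [NS]: N:empty,E:wait,S:empty,W:wait | queues: N=0 E=3 S=0 W=1
Step 5 [EW]: N:wait,E:car3-GO,S:wait,W:car7-GO | queues: N=0 E=2 S=0 W=0
Step 6 [EW]: N:wait,E:car5-GO,S:wait,W:empty | queues: N=0 E=1 S=0 W=0
Cars crossed by step 6: 6

Answer: 6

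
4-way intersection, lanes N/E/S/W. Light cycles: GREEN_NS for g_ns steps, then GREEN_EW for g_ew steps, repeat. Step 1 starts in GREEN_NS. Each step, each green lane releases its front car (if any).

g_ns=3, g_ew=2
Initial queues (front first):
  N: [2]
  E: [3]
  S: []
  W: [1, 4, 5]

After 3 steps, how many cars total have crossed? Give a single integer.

Answer: 1

Derivation:
Step 1 [NS]: N:car2-GO,E:wait,S:empty,W:wait | queues: N=0 E=1 S=0 W=3
Step 2 [NS]: N:empty,E:wait,S:empty,W:wait | queues: N=0 E=1 S=0 W=3
Step 3 [NS]: N:empty,E:wait,S:empty,W:wait | queues: N=0 E=1 S=0 W=3
Cars crossed by step 3: 1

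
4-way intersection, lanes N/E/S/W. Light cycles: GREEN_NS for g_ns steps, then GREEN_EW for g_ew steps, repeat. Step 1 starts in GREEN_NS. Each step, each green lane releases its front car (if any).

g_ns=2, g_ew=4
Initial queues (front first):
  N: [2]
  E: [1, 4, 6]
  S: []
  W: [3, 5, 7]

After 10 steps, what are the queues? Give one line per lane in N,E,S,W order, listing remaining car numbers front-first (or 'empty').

Step 1 [NS]: N:car2-GO,E:wait,S:empty,W:wait | queues: N=0 E=3 S=0 W=3
Step 2 [NS]: N:empty,E:wait,S:empty,W:wait | queues: N=0 E=3 S=0 W=3
Step 3 [EW]: N:wait,E:car1-GO,S:wait,W:car3-GO | queues: N=0 E=2 S=0 W=2
Step 4 [EW]: N:wait,E:car4-GO,S:wait,W:car5-GO | queues: N=0 E=1 S=0 W=1
Step 5 [EW]: N:wait,E:car6-GO,S:wait,W:car7-GO | queues: N=0 E=0 S=0 W=0

N: empty
E: empty
S: empty
W: empty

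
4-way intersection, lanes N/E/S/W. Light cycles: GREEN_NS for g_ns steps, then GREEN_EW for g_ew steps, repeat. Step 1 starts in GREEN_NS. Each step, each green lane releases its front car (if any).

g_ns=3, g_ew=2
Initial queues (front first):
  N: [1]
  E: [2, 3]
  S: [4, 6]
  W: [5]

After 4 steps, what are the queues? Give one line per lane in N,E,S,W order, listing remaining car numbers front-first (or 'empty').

Step 1 [NS]: N:car1-GO,E:wait,S:car4-GO,W:wait | queues: N=0 E=2 S=1 W=1
Step 2 [NS]: N:empty,E:wait,S:car6-GO,W:wait | queues: N=0 E=2 S=0 W=1
Step 3 [NS]: N:empty,E:wait,S:empty,W:wait | queues: N=0 E=2 S=0 W=1
Step 4 [EW]: N:wait,E:car2-GO,S:wait,W:car5-GO | queues: N=0 E=1 S=0 W=0

N: empty
E: 3
S: empty
W: empty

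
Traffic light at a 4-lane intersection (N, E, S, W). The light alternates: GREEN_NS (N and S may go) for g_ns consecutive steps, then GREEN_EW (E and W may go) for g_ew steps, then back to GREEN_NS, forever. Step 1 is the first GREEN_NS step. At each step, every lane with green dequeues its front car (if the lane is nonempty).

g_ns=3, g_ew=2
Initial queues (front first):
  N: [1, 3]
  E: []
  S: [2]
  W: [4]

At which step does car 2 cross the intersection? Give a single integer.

Step 1 [NS]: N:car1-GO,E:wait,S:car2-GO,W:wait | queues: N=1 E=0 S=0 W=1
Step 2 [NS]: N:car3-GO,E:wait,S:empty,W:wait | queues: N=0 E=0 S=0 W=1
Step 3 [NS]: N:empty,E:wait,S:empty,W:wait | queues: N=0 E=0 S=0 W=1
Step 4 [EW]: N:wait,E:empty,S:wait,W:car4-GO | queues: N=0 E=0 S=0 W=0
Car 2 crosses at step 1

1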